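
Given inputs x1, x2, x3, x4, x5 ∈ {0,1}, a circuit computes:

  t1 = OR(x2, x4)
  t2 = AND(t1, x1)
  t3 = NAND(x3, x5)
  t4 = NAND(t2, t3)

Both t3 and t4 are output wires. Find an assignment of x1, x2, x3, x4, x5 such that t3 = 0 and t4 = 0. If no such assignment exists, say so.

no solution exists

Across all 32 input combinations, none give both t3 = 0 and t4 = 0.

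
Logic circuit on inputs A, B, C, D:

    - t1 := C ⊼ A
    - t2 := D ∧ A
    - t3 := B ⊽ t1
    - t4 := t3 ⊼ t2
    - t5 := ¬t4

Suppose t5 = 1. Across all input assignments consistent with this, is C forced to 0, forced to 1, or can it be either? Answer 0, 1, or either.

1

t5 = ¬t4 must be 1, so t4 = 0.
t4 = t3 ⊼ t2 must be 0, so both t3 = 1 and t2 = 1.
Every assignment with t5 = 1 has C = 1; there are 1 such assignment(s).
  A=1, B=0, C=1, D=1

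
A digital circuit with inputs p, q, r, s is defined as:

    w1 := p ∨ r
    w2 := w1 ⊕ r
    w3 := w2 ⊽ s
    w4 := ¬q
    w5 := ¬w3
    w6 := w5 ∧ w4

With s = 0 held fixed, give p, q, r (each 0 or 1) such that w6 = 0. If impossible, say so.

w6 = w5 ∧ w4 must be 0, so at least one of w5, w4 is 0.
Check with s = 0 and p=0, q=0, r=1:
w1 = p ∨ r = 0 ∨ 1 = 1
w2 = w1 ⊕ r = 1 ⊕ 1 = 0
w3 = w2 ⊽ s = 0 ⊽ 0 = 1
w4 = ¬q = ¬0 = 1
w5 = ¬w3 = ¬1 = 0
w6 = w5 ∧ w4 = 0 ∧ 1 = 0
So w6 = 0.

p=0, q=0, r=1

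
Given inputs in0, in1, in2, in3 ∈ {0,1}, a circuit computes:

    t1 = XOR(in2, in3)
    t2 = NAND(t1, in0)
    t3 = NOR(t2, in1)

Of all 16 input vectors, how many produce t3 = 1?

t3 = NOR(t2, in1) must be 1, so both t2 = 0 and in1 = 0.
t2 = NAND(t1, in0) must be 0, so both t1 = 1 and in0 = 1.
Satisfying assignments:
  in0=1, in1=0, in2=0, in3=1
  in0=1, in1=0, in2=1, in3=0

2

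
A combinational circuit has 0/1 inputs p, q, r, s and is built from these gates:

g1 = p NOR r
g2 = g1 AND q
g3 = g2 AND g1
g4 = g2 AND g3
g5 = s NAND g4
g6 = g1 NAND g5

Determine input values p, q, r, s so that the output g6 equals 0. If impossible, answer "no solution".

p=0 q=0 r=0 s=1

Check with p=0 q=0 r=0 s=1:
g1 = p NOR r = 0 NOR 0 = 1
g2 = g1 AND q = 1 AND 0 = 0
g3 = g2 AND g1 = 0 AND 1 = 0
g4 = g2 AND g3 = 0 AND 0 = 0
g5 = s NAND g4 = 1 NAND 0 = 1
g6 = g1 NAND g5 = 1 NAND 1 = 0
So g6 = 0 as required.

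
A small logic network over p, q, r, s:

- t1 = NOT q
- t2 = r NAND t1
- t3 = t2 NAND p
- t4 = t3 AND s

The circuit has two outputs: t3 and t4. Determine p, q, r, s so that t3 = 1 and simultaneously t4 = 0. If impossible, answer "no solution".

p=1 q=0 r=1 s=0

Check with p=1 q=0 r=1 s=0:
t1 = NOT q = NOT 0 = 1
t2 = r NAND t1 = 1 NAND 1 = 0
t3 = t2 NAND p = 0 NAND 1 = 1
t4 = t3 AND s = 1 AND 0 = 0
So t3 = 1 and t4 = 0.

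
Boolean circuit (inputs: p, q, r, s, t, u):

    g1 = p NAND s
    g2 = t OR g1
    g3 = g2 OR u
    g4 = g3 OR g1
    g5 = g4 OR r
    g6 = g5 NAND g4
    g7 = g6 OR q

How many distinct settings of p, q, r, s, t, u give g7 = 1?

34

g7 = g6 OR q must be 1, so at least one of g6, q is 1.
Enumerating the 64 input combinations, 34 give g7 = 1 and 30 give g7 = 0.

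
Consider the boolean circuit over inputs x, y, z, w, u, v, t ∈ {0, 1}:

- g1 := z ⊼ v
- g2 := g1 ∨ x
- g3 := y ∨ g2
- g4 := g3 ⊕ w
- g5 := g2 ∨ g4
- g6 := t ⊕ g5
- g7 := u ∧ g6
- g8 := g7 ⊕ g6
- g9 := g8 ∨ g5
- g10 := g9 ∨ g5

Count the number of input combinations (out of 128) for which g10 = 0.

g10 = g9 ∨ g5 must be 0, so both g9 = 0 and g5 = 0.
g9 = g8 ∨ g5 must be 0, so both g8 = 0 and g5 = 0.
g5 = g2 ∨ g4 must be 0, so both g2 = 0 and g4 = 0.
Satisfying assignments:
  x=0, y=0, z=1, w=0, u=0, v=1, t=0
  x=0, y=0, z=1, w=0, u=1, v=1, t=0
  x=0, y=0, z=1, w=0, u=1, v=1, t=1
  x=0, y=1, z=1, w=1, u=0, v=1, t=0
  x=0, y=1, z=1, w=1, u=1, v=1, t=0
  x=0, y=1, z=1, w=1, u=1, v=1, t=1

6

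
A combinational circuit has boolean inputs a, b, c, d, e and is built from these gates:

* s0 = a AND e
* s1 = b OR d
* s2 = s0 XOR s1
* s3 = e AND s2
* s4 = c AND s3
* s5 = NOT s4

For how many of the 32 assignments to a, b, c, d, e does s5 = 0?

s5 = NOT s4 must be 0, so s4 = 1.
s4 = c AND s3 must be 1, so both c = 1 and s3 = 1.
s3 = e AND s2 must be 1, so both e = 1 and s2 = 1.
Enumerating the 32 input combinations, 4 give s5 = 0 and 28 give s5 = 1.

4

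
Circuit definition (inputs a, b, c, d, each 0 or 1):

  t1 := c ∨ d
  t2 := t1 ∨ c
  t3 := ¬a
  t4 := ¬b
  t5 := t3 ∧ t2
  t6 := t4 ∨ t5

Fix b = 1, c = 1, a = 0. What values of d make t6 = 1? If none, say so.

t6 = t4 ∨ t5 must be 1, so at least one of t4, t5 is 1.
Check with b = 1, c = 1, a = 0 and d=0:
t1 = c ∨ d = 1 ∨ 0 = 1
t2 = t1 ∨ c = 1 ∨ 1 = 1
t3 = ¬a = ¬0 = 1
t4 = ¬b = ¬1 = 0
t5 = t3 ∧ t2 = 1 ∧ 1 = 1
t6 = t4 ∨ t5 = 0 ∨ 1 = 1
So t6 = 1.

d=0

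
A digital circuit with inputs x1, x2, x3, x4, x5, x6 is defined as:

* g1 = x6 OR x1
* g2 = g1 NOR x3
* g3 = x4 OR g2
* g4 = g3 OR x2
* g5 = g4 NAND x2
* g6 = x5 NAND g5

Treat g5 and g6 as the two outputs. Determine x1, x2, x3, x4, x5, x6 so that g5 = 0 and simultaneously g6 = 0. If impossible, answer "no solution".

no solution exists

Across all 64 input combinations, none give both g5 = 0 and g6 = 0.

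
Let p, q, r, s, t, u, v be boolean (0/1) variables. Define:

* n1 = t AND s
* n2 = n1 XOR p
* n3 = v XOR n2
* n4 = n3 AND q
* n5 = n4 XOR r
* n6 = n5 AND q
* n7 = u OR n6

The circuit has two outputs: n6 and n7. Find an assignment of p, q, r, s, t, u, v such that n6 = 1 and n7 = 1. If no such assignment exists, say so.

Check with p=0, q=1, r=0, s=1, t=0, u=1, v=1:
n1 = t AND s = 0 AND 1 = 0
n2 = n1 XOR p = 0 XOR 0 = 0
n3 = v XOR n2 = 1 XOR 0 = 1
n4 = n3 AND q = 1 AND 1 = 1
n5 = n4 XOR r = 1 XOR 0 = 1
n6 = n5 AND q = 1 AND 1 = 1
n7 = u OR n6 = 1 OR 1 = 1
So n6 = 1 and n7 = 1.

p=0, q=1, r=0, s=1, t=0, u=1, v=1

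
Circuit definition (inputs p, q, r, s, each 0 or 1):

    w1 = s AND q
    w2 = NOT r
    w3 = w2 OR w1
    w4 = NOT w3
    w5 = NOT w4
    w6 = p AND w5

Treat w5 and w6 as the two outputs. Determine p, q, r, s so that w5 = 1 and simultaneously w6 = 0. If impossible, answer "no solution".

Check with p=0 q=0 r=0 s=0:
w1 = s AND q = 0 AND 0 = 0
w2 = NOT r = NOT 0 = 1
w3 = w2 OR w1 = 1 OR 0 = 1
w4 = NOT w3 = NOT 1 = 0
w5 = NOT w4 = NOT 0 = 1
w6 = p AND w5 = 0 AND 1 = 0
So w5 = 1 and w6 = 0.

p=0 q=0 r=0 s=0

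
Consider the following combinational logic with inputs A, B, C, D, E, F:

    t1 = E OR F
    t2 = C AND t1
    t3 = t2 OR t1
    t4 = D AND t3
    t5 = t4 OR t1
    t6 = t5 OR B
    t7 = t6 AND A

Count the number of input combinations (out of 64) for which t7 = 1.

28

t7 = t6 AND A must be 1, so both t6 = 1 and A = 1.
t6 = t5 OR B must be 1, so at least one of t5, B is 1.
Enumerating the 64 input combinations, 28 give t7 = 1 and 36 give t7 = 0.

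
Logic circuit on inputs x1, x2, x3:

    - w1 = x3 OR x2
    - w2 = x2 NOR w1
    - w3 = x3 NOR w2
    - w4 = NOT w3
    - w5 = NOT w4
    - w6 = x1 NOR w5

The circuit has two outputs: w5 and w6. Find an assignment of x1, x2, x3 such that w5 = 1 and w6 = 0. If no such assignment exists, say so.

x1=1 x2=1 x3=0

Check with x1=1 x2=1 x3=0:
w1 = x3 OR x2 = 0 OR 1 = 1
w2 = x2 NOR w1 = 1 NOR 1 = 0
w3 = x3 NOR w2 = 0 NOR 0 = 1
w4 = NOT w3 = NOT 1 = 0
w5 = NOT w4 = NOT 0 = 1
w6 = x1 NOR w5 = 1 NOR 1 = 0
So w5 = 1 and w6 = 0.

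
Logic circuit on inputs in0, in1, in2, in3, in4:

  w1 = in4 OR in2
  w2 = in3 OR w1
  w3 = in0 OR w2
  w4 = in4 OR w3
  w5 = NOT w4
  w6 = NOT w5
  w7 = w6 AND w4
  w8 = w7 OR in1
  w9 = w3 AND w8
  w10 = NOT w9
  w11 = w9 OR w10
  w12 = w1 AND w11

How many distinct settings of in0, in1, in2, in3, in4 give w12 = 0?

8

w12 = w1 AND w11 must be 0, so at least one of w1, w11 is 0.
Enumerating the 32 input combinations, 8 give w12 = 0 and 24 give w12 = 1.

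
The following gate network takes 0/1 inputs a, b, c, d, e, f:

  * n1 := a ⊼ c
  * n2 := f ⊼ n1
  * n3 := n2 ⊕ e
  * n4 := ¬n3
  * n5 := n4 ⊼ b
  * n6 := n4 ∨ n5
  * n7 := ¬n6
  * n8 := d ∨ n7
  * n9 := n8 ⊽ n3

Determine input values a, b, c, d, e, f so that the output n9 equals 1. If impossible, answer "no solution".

a=1 b=0 c=0 d=0 e=0 f=1

n9 = n8 ⊽ n3 must be 1, so both n8 = 0 and n3 = 0.
n8 = d ∨ n7 must be 0, so both d = 0 and n7 = 0.
Check with a=1 b=0 c=0 d=0 e=0 f=1:
n1 = a ⊼ c = 1 ⊼ 0 = 1
n2 = f ⊼ n1 = 1 ⊼ 1 = 0
n3 = n2 ⊕ e = 0 ⊕ 0 = 0
n4 = ¬n3 = ¬0 = 1
n5 = n4 ⊼ b = 1 ⊼ 0 = 1
n6 = n4 ∨ n5 = 1 ∨ 1 = 1
n7 = ¬n6 = ¬1 = 0
n8 = d ∨ n7 = 0 ∨ 0 = 0
n9 = n8 ⊽ n3 = 0 ⊽ 0 = 1
So n9 = 1 as required.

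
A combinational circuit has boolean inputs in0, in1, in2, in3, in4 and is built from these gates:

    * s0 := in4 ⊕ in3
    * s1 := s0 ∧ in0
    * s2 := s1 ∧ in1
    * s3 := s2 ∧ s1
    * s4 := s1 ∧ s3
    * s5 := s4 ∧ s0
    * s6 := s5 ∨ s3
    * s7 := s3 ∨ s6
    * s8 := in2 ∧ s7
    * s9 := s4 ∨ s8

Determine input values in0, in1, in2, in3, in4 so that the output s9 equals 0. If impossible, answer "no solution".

Check with in0=1, in1=1, in2=0, in3=1, in4=1:
s0 = in4 ⊕ in3 = 1 ⊕ 1 = 0
s1 = s0 ∧ in0 = 0 ∧ 1 = 0
s2 = s1 ∧ in1 = 0 ∧ 1 = 0
s3 = s2 ∧ s1 = 0 ∧ 0 = 0
s4 = s1 ∧ s3 = 0 ∧ 0 = 0
s5 = s4 ∧ s0 = 0 ∧ 0 = 0
s6 = s5 ∨ s3 = 0 ∨ 0 = 0
s7 = s3 ∨ s6 = 0 ∨ 0 = 0
s8 = in2 ∧ s7 = 0 ∧ 0 = 0
s9 = s4 ∨ s8 = 0 ∨ 0 = 0
So s9 = 0 as required.

in0=1, in1=1, in2=0, in3=1, in4=1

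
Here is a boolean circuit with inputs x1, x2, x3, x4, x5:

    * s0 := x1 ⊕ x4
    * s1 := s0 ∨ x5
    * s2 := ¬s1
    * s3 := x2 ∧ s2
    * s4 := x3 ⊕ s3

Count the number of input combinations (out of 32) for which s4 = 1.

16

s4 = x3 ⊕ s3 must be 1, so x3 and s3 differ.
Enumerating the 32 input combinations, 16 give s4 = 1 and 16 give s4 = 0.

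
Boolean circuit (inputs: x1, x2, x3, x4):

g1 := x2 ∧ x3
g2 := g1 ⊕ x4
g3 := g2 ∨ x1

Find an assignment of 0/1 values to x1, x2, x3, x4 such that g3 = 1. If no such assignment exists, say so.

Check with x1=0, x2=0, x3=0, x4=1:
g1 = x2 ∧ x3 = 0 ∧ 0 = 0
g2 = g1 ⊕ x4 = 0 ⊕ 1 = 1
g3 = g2 ∨ x1 = 1 ∨ 0 = 1
So g3 = 1 as required.

x1=0, x2=0, x3=0, x4=1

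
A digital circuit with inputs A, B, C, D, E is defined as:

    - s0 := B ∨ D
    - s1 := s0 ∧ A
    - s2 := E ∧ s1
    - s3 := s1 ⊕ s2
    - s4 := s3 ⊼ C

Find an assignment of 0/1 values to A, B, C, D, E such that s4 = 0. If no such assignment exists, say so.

A=1, B=1, C=1, D=0, E=0

s4 = s3 ⊼ C must be 0, so both s3 = 1 and C = 1.
s3 = s1 ⊕ s2 must be 1, so s1 and s2 differ.
Check with A=1, B=1, C=1, D=0, E=0:
s0 = B ∨ D = 1 ∨ 0 = 1
s1 = s0 ∧ A = 1 ∧ 1 = 1
s2 = E ∧ s1 = 0 ∧ 1 = 0
s3 = s1 ⊕ s2 = 1 ⊕ 0 = 1
s4 = s3 ⊼ C = 1 ⊼ 1 = 0
So s4 = 0 as required.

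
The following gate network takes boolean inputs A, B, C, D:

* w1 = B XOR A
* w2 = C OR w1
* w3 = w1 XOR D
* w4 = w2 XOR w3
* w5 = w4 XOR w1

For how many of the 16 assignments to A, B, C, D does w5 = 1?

8

w5 = w4 XOR w1 must be 1, so w4 and w1 differ.
Enumerating the 16 input combinations, 8 give w5 = 1 and 8 give w5 = 0.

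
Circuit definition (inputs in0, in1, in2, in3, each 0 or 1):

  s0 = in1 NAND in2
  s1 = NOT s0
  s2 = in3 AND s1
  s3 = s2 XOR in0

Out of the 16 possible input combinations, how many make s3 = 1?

8

s3 = s2 XOR in0 must be 1, so s2 and in0 differ.
Enumerating the 16 input combinations, 8 give s3 = 1 and 8 give s3 = 0.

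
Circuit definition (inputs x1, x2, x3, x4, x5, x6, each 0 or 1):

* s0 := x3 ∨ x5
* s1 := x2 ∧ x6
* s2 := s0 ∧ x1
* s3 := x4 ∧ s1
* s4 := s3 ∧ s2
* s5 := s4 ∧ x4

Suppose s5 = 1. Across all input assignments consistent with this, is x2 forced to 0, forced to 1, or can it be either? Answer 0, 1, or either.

s5 = s4 ∧ x4 must be 1, so both s4 = 1 and x4 = 1.
Every assignment with s5 = 1 has x2 = 1; there are 3 such assignment(s).
  x1=1, x2=1, x3=0, x4=1, x5=1, x6=1
  x1=1, x2=1, x3=1, x4=1, x5=0, x6=1
  x1=1, x2=1, x3=1, x4=1, x5=1, x6=1

1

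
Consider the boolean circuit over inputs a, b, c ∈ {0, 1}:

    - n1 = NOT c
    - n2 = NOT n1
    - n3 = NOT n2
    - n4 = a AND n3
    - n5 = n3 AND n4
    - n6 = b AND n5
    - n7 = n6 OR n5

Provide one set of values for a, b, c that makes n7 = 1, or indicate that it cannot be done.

a=1, b=0, c=0

n7 = n6 OR n5 must be 1, so at least one of n6, n5 is 1.
Check with a=1, b=0, c=0:
n1 = NOT c = NOT 0 = 1
n2 = NOT n1 = NOT 1 = 0
n3 = NOT n2 = NOT 0 = 1
n4 = a AND n3 = 1 AND 1 = 1
n5 = n3 AND n4 = 1 AND 1 = 1
n6 = b AND n5 = 0 AND 1 = 0
n7 = n6 OR n5 = 0 OR 1 = 1
So n7 = 1 as required.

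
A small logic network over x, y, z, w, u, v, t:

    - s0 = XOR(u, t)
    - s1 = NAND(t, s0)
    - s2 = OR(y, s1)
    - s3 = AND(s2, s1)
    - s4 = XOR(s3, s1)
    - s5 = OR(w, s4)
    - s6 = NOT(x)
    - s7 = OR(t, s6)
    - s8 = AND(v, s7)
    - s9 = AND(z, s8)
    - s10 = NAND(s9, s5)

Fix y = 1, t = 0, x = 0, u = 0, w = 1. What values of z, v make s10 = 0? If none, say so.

s10 = NAND(s9, s5) must be 0, so both s9 = 1 and s5 = 1.
Check with y = 1, t = 0, x = 0, u = 0, w = 1 and z=1, v=1:
s0 = XOR(u, t) = XOR(0, 0) = 0
s1 = NAND(t, s0) = NAND(0, 0) = 1
s2 = OR(y, s1) = OR(1, 1) = 1
s3 = AND(s2, s1) = AND(1, 1) = 1
s4 = XOR(s3, s1) = XOR(1, 1) = 0
s5 = OR(w, s4) = OR(1, 0) = 1
s6 = NOT(x) = NOT 0 = 1
s7 = OR(t, s6) = OR(0, 1) = 1
s8 = AND(v, s7) = AND(1, 1) = 1
s9 = AND(z, s8) = AND(1, 1) = 1
s10 = NAND(s9, s5) = NAND(1, 1) = 0
So s10 = 0.

z=1 v=1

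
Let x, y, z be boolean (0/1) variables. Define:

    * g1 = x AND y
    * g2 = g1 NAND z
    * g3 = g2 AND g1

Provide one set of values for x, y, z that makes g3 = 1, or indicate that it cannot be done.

x=1, y=1, z=0

g3 = g2 AND g1 must be 1, so both g2 = 1 and g1 = 1.
g2 = g1 NAND z must be 1, so at least one of g1, z is 0.
Check with x=1, y=1, z=0:
g1 = x AND y = 1 AND 1 = 1
g2 = g1 NAND z = 1 NAND 0 = 1
g3 = g2 AND g1 = 1 AND 1 = 1
So g3 = 1 as required.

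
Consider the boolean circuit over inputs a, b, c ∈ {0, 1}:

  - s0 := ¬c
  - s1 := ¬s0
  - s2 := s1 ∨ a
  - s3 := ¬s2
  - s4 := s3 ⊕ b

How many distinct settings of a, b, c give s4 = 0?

4

s4 = s3 ⊕ b must be 0, so s3 and b are equal.
Enumerating the 8 input combinations, 4 give s4 = 0 and 4 give s4 = 1.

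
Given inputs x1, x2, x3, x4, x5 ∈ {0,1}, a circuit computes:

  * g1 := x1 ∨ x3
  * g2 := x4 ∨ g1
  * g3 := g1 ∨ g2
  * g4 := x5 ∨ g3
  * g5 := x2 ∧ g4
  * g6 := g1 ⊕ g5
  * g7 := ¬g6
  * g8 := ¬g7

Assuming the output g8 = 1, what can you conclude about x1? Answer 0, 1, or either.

Both values of x1 occur among assignments with g8 = 1:
  x1=0: x1=0, x2=0, x3=1, x4=0, x5=0
  x1=1: x1=1, x2=0, x3=0, x4=0, x5=0

either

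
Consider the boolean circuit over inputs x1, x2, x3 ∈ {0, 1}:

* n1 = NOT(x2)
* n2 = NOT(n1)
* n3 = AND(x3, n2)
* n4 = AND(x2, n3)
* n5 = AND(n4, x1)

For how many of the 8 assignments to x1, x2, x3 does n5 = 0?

7

n5 = AND(n4, x1) must be 0, so at least one of n4, x1 is 0.
Enumerating the 8 input combinations, 7 give n5 = 0 and 1 give n5 = 1.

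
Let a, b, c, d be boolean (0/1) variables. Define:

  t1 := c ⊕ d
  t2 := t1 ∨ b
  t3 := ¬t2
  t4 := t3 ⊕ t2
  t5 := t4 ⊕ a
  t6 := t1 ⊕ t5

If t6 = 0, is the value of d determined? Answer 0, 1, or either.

either

Both values of d occur among assignments with t6 = 0:
  d=0: a=0, b=0, c=1, d=0
  d=1: a=0, b=0, c=0, d=1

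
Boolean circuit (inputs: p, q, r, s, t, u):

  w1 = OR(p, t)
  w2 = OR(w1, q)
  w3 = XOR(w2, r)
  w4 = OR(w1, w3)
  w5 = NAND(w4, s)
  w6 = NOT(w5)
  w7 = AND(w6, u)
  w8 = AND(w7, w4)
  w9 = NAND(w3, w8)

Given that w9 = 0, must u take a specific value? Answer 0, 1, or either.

w9 = NAND(w3, w8) must be 0, so both w3 = 1 and w8 = 1.
w3 = XOR(w2, r) must be 1, so w2 and r differ.
w8 = AND(w7, w4) must be 1, so both w7 = 1 and w4 = 1.
Every assignment with w9 = 0 has u = 1; there are 8 such assignment(s).

1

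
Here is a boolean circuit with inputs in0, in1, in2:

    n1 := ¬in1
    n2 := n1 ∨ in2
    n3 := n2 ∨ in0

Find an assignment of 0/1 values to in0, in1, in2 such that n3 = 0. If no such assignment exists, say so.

n3 = n2 ∨ in0 must be 0, so both n2 = 0 and in0 = 0.
n2 = n1 ∨ in2 must be 0, so both n1 = 0 and in2 = 0.
Check with in0=0 in1=1 in2=0:
n1 = ¬in1 = ¬1 = 0
n2 = n1 ∨ in2 = 0 ∨ 0 = 0
n3 = n2 ∨ in0 = 0 ∨ 0 = 0
So n3 = 0 as required.

in0=0 in1=1 in2=0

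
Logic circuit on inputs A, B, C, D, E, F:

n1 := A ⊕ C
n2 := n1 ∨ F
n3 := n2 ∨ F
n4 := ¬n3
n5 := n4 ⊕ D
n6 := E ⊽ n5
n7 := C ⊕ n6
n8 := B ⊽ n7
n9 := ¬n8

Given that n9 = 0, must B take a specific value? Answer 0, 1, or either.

n9 = ¬n8 must be 0, so n8 = 1.
Every assignment with n9 = 0 has B = 0; there are 16 such assignment(s).

0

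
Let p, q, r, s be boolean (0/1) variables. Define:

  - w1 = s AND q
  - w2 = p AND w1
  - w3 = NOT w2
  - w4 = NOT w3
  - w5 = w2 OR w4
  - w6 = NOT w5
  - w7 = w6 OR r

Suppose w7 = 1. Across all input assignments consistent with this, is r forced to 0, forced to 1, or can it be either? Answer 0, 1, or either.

Both values of r occur among assignments with w7 = 1:
  r=0: p=0, q=0, r=0, s=0
  r=1: p=0, q=0, r=1, s=0

either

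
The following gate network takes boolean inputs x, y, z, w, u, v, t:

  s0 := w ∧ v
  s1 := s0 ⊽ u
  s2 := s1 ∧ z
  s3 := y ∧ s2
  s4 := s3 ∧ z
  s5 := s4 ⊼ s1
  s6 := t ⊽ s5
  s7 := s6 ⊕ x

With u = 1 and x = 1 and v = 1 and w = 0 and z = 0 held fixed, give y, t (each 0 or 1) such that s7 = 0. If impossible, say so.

With u = 1 and x = 1 and v = 1 and w = 0 and z = 0 fixed, none of the 4 settings of y, t give s7 = 0.
For example, with y=1, t=0:
s0 = w ∧ v = 0 ∧ 1 = 0
s1 = s0 ⊽ u = 0 ⊽ 1 = 0
s2 = s1 ∧ z = 0 ∧ 0 = 0
s3 = y ∧ s2 = 1 ∧ 0 = 0
s4 = s3 ∧ z = 0 ∧ 0 = 0
s5 = s4 ⊼ s1 = 0 ⊼ 0 = 1
s6 = t ⊽ s5 = 0 ⊽ 1 = 0
s7 = s6 ⊕ x = 0 ⊕ 1 = 1
giving s7 = 1 ≠ 0.

no solution exists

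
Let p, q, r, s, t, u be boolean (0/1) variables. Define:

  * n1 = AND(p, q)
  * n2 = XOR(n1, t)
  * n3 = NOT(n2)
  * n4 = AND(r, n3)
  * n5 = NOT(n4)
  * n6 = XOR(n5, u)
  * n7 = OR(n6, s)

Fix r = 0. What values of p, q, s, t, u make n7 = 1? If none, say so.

p=0 q=0 s=0 t=1 u=0

n7 = OR(n6, s) must be 1, so at least one of n6, s is 1.
Check with r = 0 and p=0, q=0, s=0, t=1, u=0:
n1 = AND(p, q) = AND(0, 0) = 0
n2 = XOR(n1, t) = XOR(0, 1) = 1
n3 = NOT(n2) = NOT 1 = 0
n4 = AND(r, n3) = AND(0, 0) = 0
n5 = NOT(n4) = NOT 0 = 1
n6 = XOR(n5, u) = XOR(1, 0) = 1
n7 = OR(n6, s) = OR(1, 0) = 1
So n7 = 1.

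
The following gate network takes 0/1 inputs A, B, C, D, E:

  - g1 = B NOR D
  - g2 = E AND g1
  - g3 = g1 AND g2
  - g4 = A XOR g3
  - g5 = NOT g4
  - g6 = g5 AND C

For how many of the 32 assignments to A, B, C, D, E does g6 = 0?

24

g6 = g5 AND C must be 0, so at least one of g5, C is 0.
Enumerating the 32 input combinations, 24 give g6 = 0 and 8 give g6 = 1.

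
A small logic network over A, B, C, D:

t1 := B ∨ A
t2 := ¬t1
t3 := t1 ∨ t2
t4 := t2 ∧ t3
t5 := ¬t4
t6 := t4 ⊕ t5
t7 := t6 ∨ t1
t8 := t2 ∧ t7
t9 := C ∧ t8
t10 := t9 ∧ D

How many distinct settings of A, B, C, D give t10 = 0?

15

t10 = t9 ∧ D must be 0, so at least one of t9, D is 0.
Enumerating the 16 input combinations, 15 give t10 = 0 and 1 give t10 = 1.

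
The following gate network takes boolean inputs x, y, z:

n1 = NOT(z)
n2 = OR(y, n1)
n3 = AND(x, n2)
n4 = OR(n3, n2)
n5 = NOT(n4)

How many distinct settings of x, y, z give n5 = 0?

n5 = NOT(n4) must be 0, so n4 = 1.
n4 = OR(n3, n2) must be 1, so at least one of n3, n2 is 1.
Satisfying assignments:
  x=0, y=0, z=0
  x=0, y=1, z=0
  x=0, y=1, z=1
  x=1, y=0, z=0
  x=1, y=1, z=0
  x=1, y=1, z=1

6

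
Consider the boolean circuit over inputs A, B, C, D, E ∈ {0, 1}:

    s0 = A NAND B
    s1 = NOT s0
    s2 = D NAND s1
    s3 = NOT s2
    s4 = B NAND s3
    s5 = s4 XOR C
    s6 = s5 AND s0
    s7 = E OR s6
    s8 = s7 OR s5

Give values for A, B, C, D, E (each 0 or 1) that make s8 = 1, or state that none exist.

s8 = s7 OR s5 must be 1, so at least one of s7, s5 is 1.
Check with A=0 B=1 C=0 D=0 E=1:
s0 = A NAND B = 0 NAND 1 = 1
s1 = NOT s0 = NOT 1 = 0
s2 = D NAND s1 = 0 NAND 0 = 1
s3 = NOT s2 = NOT 1 = 0
s4 = B NAND s3 = 1 NAND 0 = 1
s5 = s4 XOR C = 1 XOR 0 = 1
s6 = s5 AND s0 = 1 AND 1 = 1
s7 = E OR s6 = 1 OR 1 = 1
s8 = s7 OR s5 = 1 OR 1 = 1
So s8 = 1 as required.

A=0 B=1 C=0 D=0 E=1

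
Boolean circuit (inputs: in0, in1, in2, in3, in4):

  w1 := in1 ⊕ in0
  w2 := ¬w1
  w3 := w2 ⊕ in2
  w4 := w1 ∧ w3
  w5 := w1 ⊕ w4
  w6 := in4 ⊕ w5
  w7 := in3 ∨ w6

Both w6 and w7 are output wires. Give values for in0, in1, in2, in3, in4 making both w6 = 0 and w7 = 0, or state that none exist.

Check with in0=1, in1=1, in2=0, in3=0, in4=0:
w1 = in1 ⊕ in0 = 1 ⊕ 1 = 0
w2 = ¬w1 = ¬0 = 1
w3 = w2 ⊕ in2 = 1 ⊕ 0 = 1
w4 = w1 ∧ w3 = 0 ∧ 1 = 0
w5 = w1 ⊕ w4 = 0 ⊕ 0 = 0
w6 = in4 ⊕ w5 = 0 ⊕ 0 = 0
w7 = in3 ∨ w6 = 0 ∨ 0 = 0
So w6 = 0 and w7 = 0.

in0=1, in1=1, in2=0, in3=0, in4=0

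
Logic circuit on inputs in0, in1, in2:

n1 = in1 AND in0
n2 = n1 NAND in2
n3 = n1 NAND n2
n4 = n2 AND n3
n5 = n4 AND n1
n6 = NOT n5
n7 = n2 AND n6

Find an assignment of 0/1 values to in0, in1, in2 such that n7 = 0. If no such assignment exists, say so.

n7 = n2 AND n6 must be 0, so at least one of n2, n6 is 0.
Check with in0=1 in1=1 in2=1:
n1 = in1 AND in0 = 1 AND 1 = 1
n2 = n1 NAND in2 = 1 NAND 1 = 0
n3 = n1 NAND n2 = 1 NAND 0 = 1
n4 = n2 AND n3 = 0 AND 1 = 0
n5 = n4 AND n1 = 0 AND 1 = 0
n6 = NOT n5 = NOT 0 = 1
n7 = n2 AND n6 = 0 AND 1 = 0
So n7 = 0 as required.

in0=1 in1=1 in2=1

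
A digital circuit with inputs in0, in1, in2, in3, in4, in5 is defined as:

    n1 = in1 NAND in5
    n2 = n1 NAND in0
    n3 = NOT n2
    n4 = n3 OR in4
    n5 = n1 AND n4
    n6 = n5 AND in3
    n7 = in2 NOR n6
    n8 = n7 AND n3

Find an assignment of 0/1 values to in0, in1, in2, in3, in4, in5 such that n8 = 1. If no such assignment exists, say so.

n8 = n7 AND n3 must be 1, so both n7 = 1 and n3 = 1.
n7 = in2 NOR n6 must be 1, so both in2 = 0 and n6 = 0.
n3 = NOT n2 must be 1, so n2 = 0.
Check with in0=1 in1=1 in2=0 in3=0 in4=1 in5=0:
n1 = in1 NAND in5 = 1 NAND 0 = 1
n2 = n1 NAND in0 = 1 NAND 1 = 0
n3 = NOT n2 = NOT 0 = 1
n4 = n3 OR in4 = 1 OR 1 = 1
n5 = n1 AND n4 = 1 AND 1 = 1
n6 = n5 AND in3 = 1 AND 0 = 0
n7 = in2 NOR n6 = 0 NOR 0 = 1
n8 = n7 AND n3 = 1 AND 1 = 1
So n8 = 1 as required.

in0=1 in1=1 in2=0 in3=0 in4=1 in5=0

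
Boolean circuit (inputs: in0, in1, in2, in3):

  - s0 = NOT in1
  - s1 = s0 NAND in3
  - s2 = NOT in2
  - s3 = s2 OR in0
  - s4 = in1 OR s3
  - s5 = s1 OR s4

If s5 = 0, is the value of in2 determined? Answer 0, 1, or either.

s5 = s1 OR s4 must be 0, so both s1 = 0 and s4 = 0.
s1 = s0 NAND in3 must be 0, so both s0 = 1 and in3 = 1.
Every assignment with s5 = 0 has in2 = 1; there are 1 such assignment(s).
  in0=0, in1=0, in2=1, in3=1

1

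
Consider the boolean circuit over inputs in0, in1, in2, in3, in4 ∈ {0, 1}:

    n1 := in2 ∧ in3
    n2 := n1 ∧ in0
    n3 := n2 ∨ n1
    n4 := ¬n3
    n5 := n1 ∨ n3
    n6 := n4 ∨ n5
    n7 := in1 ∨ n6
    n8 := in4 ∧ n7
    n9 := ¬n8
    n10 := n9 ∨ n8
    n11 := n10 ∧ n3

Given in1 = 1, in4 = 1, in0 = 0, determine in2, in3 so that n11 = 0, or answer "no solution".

in2=0, in3=0

Check with in1 = 1, in4 = 1, in0 = 0 and in2=0, in3=0:
n1 = in2 ∧ in3 = 0 ∧ 0 = 0
n2 = n1 ∧ in0 = 0 ∧ 0 = 0
n3 = n2 ∨ n1 = 0 ∨ 0 = 0
n4 = ¬n3 = ¬0 = 1
n5 = n1 ∨ n3 = 0 ∨ 0 = 0
n6 = n4 ∨ n5 = 1 ∨ 0 = 1
n7 = in1 ∨ n6 = 1 ∨ 1 = 1
n8 = in4 ∧ n7 = 1 ∧ 1 = 1
n9 = ¬n8 = ¬1 = 0
n10 = n9 ∨ n8 = 0 ∨ 1 = 1
n11 = n10 ∧ n3 = 1 ∧ 0 = 0
So n11 = 0.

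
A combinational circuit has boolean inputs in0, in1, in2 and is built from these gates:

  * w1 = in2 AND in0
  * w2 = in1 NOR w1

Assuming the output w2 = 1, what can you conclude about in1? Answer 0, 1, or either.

w2 = in1 NOR w1 must be 1, so both in1 = 0 and w1 = 0.
w1 = in2 AND in0 must be 0, so at least one of in2, in0 is 0.
Every assignment with w2 = 1 has in1 = 0; there are 3 such assignment(s).
  in0=0, in1=0, in2=0
  in0=0, in1=0, in2=1
  in0=1, in1=0, in2=0

0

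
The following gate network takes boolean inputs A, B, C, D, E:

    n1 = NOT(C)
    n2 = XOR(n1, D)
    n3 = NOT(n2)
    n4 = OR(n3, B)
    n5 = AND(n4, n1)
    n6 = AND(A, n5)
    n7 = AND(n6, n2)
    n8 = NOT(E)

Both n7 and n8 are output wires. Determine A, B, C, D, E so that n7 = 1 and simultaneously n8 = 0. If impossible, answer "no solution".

Check with A=1, B=1, C=0, D=0, E=1:
n1 = NOT(C) = NOT 0 = 1
n2 = XOR(n1, D) = XOR(1, 0) = 1
n3 = NOT(n2) = NOT 1 = 0
n4 = OR(n3, B) = OR(0, 1) = 1
n5 = AND(n4, n1) = AND(1, 1) = 1
n6 = AND(A, n5) = AND(1, 1) = 1
n7 = AND(n6, n2) = AND(1, 1) = 1
n8 = NOT(E) = NOT 1 = 0
So n7 = 1 and n8 = 0.

A=1, B=1, C=0, D=0, E=1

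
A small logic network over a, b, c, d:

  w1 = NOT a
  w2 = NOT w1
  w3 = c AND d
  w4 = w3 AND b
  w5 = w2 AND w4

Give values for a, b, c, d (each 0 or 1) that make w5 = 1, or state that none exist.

w5 = w2 AND w4 must be 1, so both w2 = 1 and w4 = 1.
w2 = NOT w1 must be 1, so w1 = 0.
w4 = w3 AND b must be 1, so both w3 = 1 and b = 1.
Check with a=1 b=1 c=1 d=1:
w1 = NOT a = NOT 1 = 0
w2 = NOT w1 = NOT 0 = 1
w3 = c AND d = 1 AND 1 = 1
w4 = w3 AND b = 1 AND 1 = 1
w5 = w2 AND w4 = 1 AND 1 = 1
So w5 = 1 as required.

a=1 b=1 c=1 d=1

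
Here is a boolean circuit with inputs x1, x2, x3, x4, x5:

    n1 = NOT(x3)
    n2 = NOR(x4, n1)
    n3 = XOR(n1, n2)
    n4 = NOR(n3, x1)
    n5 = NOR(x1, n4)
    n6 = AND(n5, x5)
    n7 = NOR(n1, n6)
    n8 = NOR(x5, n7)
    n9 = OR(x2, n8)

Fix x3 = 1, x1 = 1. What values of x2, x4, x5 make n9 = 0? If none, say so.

Check with x3 = 1, x1 = 1 and x2=0, x4=0, x5=1:
n1 = NOT(x3) = NOT 1 = 0
n2 = NOR(x4, n1) = NOR(0, 0) = 1
n3 = XOR(n1, n2) = XOR(0, 1) = 1
n4 = NOR(n3, x1) = NOR(1, 1) = 0
n5 = NOR(x1, n4) = NOR(1, 0) = 0
n6 = AND(n5, x5) = AND(0, 1) = 0
n7 = NOR(n1, n6) = NOR(0, 0) = 1
n8 = NOR(x5, n7) = NOR(1, 1) = 0
n9 = OR(x2, n8) = OR(0, 0) = 0
So n9 = 0.

x2=0 x4=0 x5=1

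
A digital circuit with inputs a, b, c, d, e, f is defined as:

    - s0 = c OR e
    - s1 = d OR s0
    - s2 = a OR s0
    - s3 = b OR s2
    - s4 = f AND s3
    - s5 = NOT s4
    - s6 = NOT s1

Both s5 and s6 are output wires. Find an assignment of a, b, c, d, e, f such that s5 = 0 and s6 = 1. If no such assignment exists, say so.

Check with a=1, b=0, c=0, d=0, e=0, f=1:
s0 = c OR e = 0 OR 0 = 0
s1 = d OR s0 = 0 OR 0 = 0
s2 = a OR s0 = 1 OR 0 = 1
s3 = b OR s2 = 0 OR 1 = 1
s4 = f AND s3 = 1 AND 1 = 1
s5 = NOT s4 = NOT 1 = 0
s6 = NOT s1 = NOT 0 = 1
So s5 = 0 and s6 = 1.

a=1, b=0, c=0, d=0, e=0, f=1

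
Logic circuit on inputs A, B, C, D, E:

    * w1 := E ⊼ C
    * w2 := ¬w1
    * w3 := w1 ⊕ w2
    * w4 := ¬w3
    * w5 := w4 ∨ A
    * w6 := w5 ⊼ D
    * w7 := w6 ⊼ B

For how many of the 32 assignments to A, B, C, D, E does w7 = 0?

w7 = w6 ⊼ B must be 0, so both w6 = 1 and B = 1.
w6 = w5 ⊼ D must be 1, so at least one of w5, D is 0.
Enumerating the 32 input combinations, 12 give w7 = 0 and 20 give w7 = 1.

12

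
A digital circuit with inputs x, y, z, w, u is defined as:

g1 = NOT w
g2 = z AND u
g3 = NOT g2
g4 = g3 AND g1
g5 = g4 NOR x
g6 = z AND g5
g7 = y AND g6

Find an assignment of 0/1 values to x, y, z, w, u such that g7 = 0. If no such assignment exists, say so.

Check with x=1 y=1 z=0 w=0 u=0:
g1 = NOT w = NOT 0 = 1
g2 = z AND u = 0 AND 0 = 0
g3 = NOT g2 = NOT 0 = 1
g4 = g3 AND g1 = 1 AND 1 = 1
g5 = g4 NOR x = 1 NOR 1 = 0
g6 = z AND g5 = 0 AND 0 = 0
g7 = y AND g6 = 1 AND 0 = 0
So g7 = 0 as required.

x=1 y=1 z=0 w=0 u=0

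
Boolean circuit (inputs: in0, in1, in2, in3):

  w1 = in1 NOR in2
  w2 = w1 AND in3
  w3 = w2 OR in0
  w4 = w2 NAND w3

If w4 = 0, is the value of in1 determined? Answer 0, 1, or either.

0

w4 = w2 NAND w3 must be 0, so both w2 = 1 and w3 = 1.
w2 = w1 AND in3 must be 1, so both w1 = 1 and in3 = 1.
Every assignment with w4 = 0 has in1 = 0; there are 2 such assignment(s).
  in0=0, in1=0, in2=0, in3=1
  in0=1, in1=0, in2=0, in3=1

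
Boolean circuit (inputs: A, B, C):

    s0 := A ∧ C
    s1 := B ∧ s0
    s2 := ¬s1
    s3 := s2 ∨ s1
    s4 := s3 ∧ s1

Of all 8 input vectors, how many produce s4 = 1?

s4 = s3 ∧ s1 must be 1, so both s3 = 1 and s1 = 1.
Satisfying assignments:
  A=1, B=1, C=1

1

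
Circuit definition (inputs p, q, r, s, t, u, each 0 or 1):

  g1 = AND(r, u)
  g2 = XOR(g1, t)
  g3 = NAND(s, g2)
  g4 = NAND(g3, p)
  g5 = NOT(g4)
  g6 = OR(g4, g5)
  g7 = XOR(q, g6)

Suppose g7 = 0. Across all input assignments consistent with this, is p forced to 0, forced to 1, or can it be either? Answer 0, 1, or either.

either

Both values of p occur among assignments with g7 = 0:
  p=0: p=0, q=1, r=0, s=0, t=0, u=0
  p=1: p=1, q=1, r=0, s=0, t=0, u=0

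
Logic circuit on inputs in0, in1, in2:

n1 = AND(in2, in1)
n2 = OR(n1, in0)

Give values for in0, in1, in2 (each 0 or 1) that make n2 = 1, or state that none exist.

n2 = OR(n1, in0) must be 1, so at least one of n1, in0 is 1.
Check with in0=1 in1=0 in2=1:
n1 = AND(in2, in1) = AND(1, 0) = 0
n2 = OR(n1, in0) = OR(0, 1) = 1
So n2 = 1 as required.

in0=1 in1=0 in2=1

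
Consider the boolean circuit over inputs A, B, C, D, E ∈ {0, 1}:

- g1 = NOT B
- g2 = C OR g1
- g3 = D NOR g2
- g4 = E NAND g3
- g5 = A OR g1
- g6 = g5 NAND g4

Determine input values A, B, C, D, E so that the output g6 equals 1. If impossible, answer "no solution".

g6 = g5 NAND g4 must be 1, so at least one of g5, g4 is 0.
Check with A=0, B=1, C=0, D=0, E=1:
g1 = NOT B = NOT 1 = 0
g2 = C OR g1 = 0 OR 0 = 0
g3 = D NOR g2 = 0 NOR 0 = 1
g4 = E NAND g3 = 1 NAND 1 = 0
g5 = A OR g1 = 0 OR 0 = 0
g6 = g5 NAND g4 = 0 NAND 0 = 1
So g6 = 1 as required.

A=0, B=1, C=0, D=0, E=1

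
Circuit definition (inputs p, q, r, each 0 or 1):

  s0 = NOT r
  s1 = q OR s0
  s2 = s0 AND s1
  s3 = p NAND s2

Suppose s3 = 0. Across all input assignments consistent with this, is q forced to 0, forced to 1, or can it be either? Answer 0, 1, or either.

Both values of q occur among assignments with s3 = 0:
  q=0: p=1, q=0, r=0
  q=1: p=1, q=1, r=0

either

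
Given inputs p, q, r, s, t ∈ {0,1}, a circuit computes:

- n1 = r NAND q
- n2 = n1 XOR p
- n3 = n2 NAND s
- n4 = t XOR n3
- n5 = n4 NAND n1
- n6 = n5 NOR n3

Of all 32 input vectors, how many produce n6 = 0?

n6 = n5 NOR n3 must be 0, so at least one of n5, n3 is 1.
Enumerating the 32 input combinations, 29 give n6 = 0 and 3 give n6 = 1.

29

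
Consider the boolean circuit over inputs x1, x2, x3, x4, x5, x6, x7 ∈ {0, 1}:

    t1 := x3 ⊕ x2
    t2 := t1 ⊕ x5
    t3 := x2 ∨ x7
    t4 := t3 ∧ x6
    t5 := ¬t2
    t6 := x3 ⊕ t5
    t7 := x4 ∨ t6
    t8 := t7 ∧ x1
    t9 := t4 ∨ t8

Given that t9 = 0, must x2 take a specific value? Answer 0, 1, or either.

either

Both values of x2 occur among assignments with t9 = 0:
  x2=0: x1=0, x2=0, x3=0, x4=0, x5=0, x6=0, x7=0
  x2=1: x1=0, x2=1, x3=0, x4=0, x5=0, x6=0, x7=0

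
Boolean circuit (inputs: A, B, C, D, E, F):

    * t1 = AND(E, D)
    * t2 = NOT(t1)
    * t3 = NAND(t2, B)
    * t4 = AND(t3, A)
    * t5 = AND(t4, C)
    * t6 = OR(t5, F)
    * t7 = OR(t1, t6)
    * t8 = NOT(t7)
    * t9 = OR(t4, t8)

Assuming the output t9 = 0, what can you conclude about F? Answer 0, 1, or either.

Both values of F occur among assignments with t9 = 0:
  F=0: A=0, B=0, C=0, D=1, E=1, F=0
  F=1: A=0, B=0, C=0, D=0, E=0, F=1

either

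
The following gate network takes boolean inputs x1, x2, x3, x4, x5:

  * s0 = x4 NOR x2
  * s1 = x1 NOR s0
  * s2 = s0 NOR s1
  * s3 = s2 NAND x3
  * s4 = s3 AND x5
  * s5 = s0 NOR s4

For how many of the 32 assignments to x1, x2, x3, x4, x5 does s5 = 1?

s5 = s0 NOR s4 must be 1, so both s0 = 0 and s4 = 0.
s0 = x4 NOR x2 must be 0, so at least one of x4, x2 is 1.
Enumerating the 32 input combinations, 15 give s5 = 1 and 17 give s5 = 0.

15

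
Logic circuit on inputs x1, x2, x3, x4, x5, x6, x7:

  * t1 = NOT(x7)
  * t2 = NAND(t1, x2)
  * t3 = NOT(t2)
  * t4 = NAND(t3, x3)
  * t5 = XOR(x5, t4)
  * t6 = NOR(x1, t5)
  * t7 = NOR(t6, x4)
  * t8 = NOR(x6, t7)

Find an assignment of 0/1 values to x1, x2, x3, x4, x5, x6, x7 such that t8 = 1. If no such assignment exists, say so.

x1=0, x2=1, x3=1, x4=0, x5=1, x6=0, x7=1

t8 = NOR(x6, t7) must be 1, so both x6 = 0 and t7 = 0.
Check with x1=0, x2=1, x3=1, x4=0, x5=1, x6=0, x7=1:
t1 = NOT(x7) = NOT 1 = 0
t2 = NAND(t1, x2) = NAND(0, 1) = 1
t3 = NOT(t2) = NOT 1 = 0
t4 = NAND(t3, x3) = NAND(0, 1) = 1
t5 = XOR(x5, t4) = XOR(1, 1) = 0
t6 = NOR(x1, t5) = NOR(0, 0) = 1
t7 = NOR(t6, x4) = NOR(1, 0) = 0
t8 = NOR(x6, t7) = NOR(0, 0) = 1
So t8 = 1 as required.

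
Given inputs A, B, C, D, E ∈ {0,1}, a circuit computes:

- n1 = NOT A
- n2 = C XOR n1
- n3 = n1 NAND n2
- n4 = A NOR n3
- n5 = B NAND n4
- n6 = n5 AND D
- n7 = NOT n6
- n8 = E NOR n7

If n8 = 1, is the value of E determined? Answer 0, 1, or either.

0

n8 = E NOR n7 must be 1, so both E = 0 and n7 = 0.
Every assignment with n8 = 1 has E = 0; there are 7 such assignment(s).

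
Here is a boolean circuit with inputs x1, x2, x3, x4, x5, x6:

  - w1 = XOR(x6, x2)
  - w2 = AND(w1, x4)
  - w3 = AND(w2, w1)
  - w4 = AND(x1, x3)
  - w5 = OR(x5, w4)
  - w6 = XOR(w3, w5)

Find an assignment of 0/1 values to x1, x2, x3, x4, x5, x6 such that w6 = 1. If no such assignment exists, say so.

Check with x1=0, x2=0, x3=0, x4=1, x5=0, x6=1:
w1 = XOR(x6, x2) = XOR(1, 0) = 1
w2 = AND(w1, x4) = AND(1, 1) = 1
w3 = AND(w2, w1) = AND(1, 1) = 1
w4 = AND(x1, x3) = AND(0, 0) = 0
w5 = OR(x5, w4) = OR(0, 0) = 0
w6 = XOR(w3, w5) = XOR(1, 0) = 1
So w6 = 1 as required.

x1=0, x2=0, x3=0, x4=1, x5=0, x6=1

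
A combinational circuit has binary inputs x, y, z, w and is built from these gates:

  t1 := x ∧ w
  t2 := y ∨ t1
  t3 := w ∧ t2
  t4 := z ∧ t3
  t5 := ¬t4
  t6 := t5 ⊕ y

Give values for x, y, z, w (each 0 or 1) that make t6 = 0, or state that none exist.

x=1, y=1, z=1, w=0

t6 = t5 ⊕ y must be 0, so t5 and y are equal.
Check with x=1, y=1, z=1, w=0:
t1 = x ∧ w = 1 ∧ 0 = 0
t2 = y ∨ t1 = 1 ∨ 0 = 1
t3 = w ∧ t2 = 0 ∧ 1 = 0
t4 = z ∧ t3 = 1 ∧ 0 = 0
t5 = ¬t4 = ¬0 = 1
t6 = t5 ⊕ y = 1 ⊕ 1 = 0
So t6 = 0 as required.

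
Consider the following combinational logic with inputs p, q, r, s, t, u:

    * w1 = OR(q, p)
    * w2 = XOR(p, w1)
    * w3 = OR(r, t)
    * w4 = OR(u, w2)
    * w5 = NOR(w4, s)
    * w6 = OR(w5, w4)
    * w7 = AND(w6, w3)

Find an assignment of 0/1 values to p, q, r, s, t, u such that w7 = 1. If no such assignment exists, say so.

p=0, q=1, r=1, s=0, t=0, u=0

w7 = AND(w6, w3) must be 1, so both w6 = 1 and w3 = 1.
w6 = OR(w5, w4) must be 1, so at least one of w5, w4 is 1.
Check with p=0, q=1, r=1, s=0, t=0, u=0:
w1 = OR(q, p) = OR(1, 0) = 1
w2 = XOR(p, w1) = XOR(0, 1) = 1
w3 = OR(r, t) = OR(1, 0) = 1
w4 = OR(u, w2) = OR(0, 1) = 1
w5 = NOR(w4, s) = NOR(1, 0) = 0
w6 = OR(w5, w4) = OR(0, 1) = 1
w7 = AND(w6, w3) = AND(1, 1) = 1
So w7 = 1 as required.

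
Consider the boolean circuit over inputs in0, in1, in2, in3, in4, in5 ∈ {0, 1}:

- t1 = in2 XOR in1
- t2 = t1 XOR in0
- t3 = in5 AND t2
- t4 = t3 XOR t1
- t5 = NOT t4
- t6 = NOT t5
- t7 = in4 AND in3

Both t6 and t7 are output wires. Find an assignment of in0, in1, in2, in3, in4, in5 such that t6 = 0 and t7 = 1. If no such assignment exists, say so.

Check with in0=1, in1=0, in2=0, in3=1, in4=1, in5=0:
t1 = in2 XOR in1 = 0 XOR 0 = 0
t2 = t1 XOR in0 = 0 XOR 1 = 1
t3 = in5 AND t2 = 0 AND 1 = 0
t4 = t3 XOR t1 = 0 XOR 0 = 0
t5 = NOT t4 = NOT 0 = 1
t6 = NOT t5 = NOT 1 = 0
t7 = in4 AND in3 = 1 AND 1 = 1
So t6 = 0 and t7 = 1.

in0=1, in1=0, in2=0, in3=1, in4=1, in5=0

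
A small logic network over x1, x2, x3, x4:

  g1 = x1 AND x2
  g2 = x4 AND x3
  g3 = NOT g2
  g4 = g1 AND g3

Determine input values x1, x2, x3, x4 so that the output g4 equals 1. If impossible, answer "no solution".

x1=1, x2=1, x3=0, x4=1

g4 = g1 AND g3 must be 1, so both g1 = 1 and g3 = 1.
Check with x1=1, x2=1, x3=0, x4=1:
g1 = x1 AND x2 = 1 AND 1 = 1
g2 = x4 AND x3 = 1 AND 0 = 0
g3 = NOT g2 = NOT 0 = 1
g4 = g1 AND g3 = 1 AND 1 = 1
So g4 = 1 as required.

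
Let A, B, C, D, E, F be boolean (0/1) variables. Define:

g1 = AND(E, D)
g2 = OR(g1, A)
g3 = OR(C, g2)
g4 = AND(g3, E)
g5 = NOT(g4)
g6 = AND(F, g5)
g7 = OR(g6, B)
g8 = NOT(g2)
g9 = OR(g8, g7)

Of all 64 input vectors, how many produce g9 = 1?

48

g9 = OR(g8, g7) must be 1, so at least one of g8, g7 is 1.
Enumerating the 64 input combinations, 48 give g9 = 1 and 16 give g9 = 0.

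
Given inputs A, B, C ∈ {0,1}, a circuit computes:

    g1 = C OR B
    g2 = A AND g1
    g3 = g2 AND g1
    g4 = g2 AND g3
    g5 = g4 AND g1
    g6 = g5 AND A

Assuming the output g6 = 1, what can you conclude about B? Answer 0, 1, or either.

Both values of B occur among assignments with g6 = 1:
  B=0: A=1, B=0, C=1
  B=1: A=1, B=1, C=0

either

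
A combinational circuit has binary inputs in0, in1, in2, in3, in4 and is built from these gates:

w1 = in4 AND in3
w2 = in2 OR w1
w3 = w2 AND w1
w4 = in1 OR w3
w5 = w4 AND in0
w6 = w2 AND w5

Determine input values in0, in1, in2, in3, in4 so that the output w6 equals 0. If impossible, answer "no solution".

in0=0, in1=0, in2=1, in3=1, in4=0

w6 = w2 AND w5 must be 0, so at least one of w2, w5 is 0.
Check with in0=0, in1=0, in2=1, in3=1, in4=0:
w1 = in4 AND in3 = 0 AND 1 = 0
w2 = in2 OR w1 = 1 OR 0 = 1
w3 = w2 AND w1 = 1 AND 0 = 0
w4 = in1 OR w3 = 0 OR 0 = 0
w5 = w4 AND in0 = 0 AND 0 = 0
w6 = w2 AND w5 = 1 AND 0 = 0
So w6 = 0 as required.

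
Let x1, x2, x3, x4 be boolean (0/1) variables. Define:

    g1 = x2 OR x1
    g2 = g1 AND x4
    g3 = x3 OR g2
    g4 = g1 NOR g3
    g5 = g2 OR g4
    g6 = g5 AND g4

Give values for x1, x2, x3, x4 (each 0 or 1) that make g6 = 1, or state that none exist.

x1=0, x2=0, x3=0, x4=1

g6 = g5 AND g4 must be 1, so both g5 = 1 and g4 = 1.
g5 = g2 OR g4 must be 1, so at least one of g2, g4 is 1.
g4 = g1 NOR g3 must be 1, so both g1 = 0 and g3 = 0.
Check with x1=0, x2=0, x3=0, x4=1:
g1 = x2 OR x1 = 0 OR 0 = 0
g2 = g1 AND x4 = 0 AND 1 = 0
g3 = x3 OR g2 = 0 OR 0 = 0
g4 = g1 NOR g3 = 0 NOR 0 = 1
g5 = g2 OR g4 = 0 OR 1 = 1
g6 = g5 AND g4 = 1 AND 1 = 1
So g6 = 1 as required.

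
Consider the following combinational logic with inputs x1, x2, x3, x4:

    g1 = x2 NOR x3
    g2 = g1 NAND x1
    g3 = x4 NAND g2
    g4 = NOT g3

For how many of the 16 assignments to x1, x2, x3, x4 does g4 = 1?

7

g4 = NOT g3 must be 1, so g3 = 0.
g3 = x4 NAND g2 must be 0, so both x4 = 1 and g2 = 1.
Enumerating the 16 input combinations, 7 give g4 = 1 and 9 give g4 = 0.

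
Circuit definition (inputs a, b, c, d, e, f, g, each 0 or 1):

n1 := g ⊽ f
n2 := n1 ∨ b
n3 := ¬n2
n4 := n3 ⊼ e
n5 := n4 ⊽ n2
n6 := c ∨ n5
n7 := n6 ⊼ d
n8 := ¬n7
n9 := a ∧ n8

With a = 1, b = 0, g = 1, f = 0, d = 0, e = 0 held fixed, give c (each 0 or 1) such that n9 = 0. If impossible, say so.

c=0

n9 = a ∧ n8 must be 0, so at least one of a, n8 is 0.
Check with a = 1, b = 0, g = 1, f = 0, d = 0, e = 0 and c=0:
n1 = g ⊽ f = 1 ⊽ 0 = 0
n2 = n1 ∨ b = 0 ∨ 0 = 0
n3 = ¬n2 = ¬0 = 1
n4 = n3 ⊼ e = 1 ⊼ 0 = 1
n5 = n4 ⊽ n2 = 1 ⊽ 0 = 0
n6 = c ∨ n5 = 0 ∨ 0 = 0
n7 = n6 ⊼ d = 0 ⊼ 0 = 1
n8 = ¬n7 = ¬1 = 0
n9 = a ∧ n8 = 1 ∧ 0 = 0
So n9 = 0.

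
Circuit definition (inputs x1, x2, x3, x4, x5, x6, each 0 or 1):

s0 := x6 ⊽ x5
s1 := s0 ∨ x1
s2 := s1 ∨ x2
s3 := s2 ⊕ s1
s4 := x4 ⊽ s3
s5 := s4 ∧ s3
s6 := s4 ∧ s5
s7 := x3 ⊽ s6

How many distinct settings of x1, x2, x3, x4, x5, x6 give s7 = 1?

32

s7 = x3 ⊽ s6 must be 1, so both x3 = 0 and s6 = 0.
s6 = s4 ∧ s5 must be 0, so at least one of s4, s5 is 0.
Enumerating the 64 input combinations, 32 give s7 = 1 and 32 give s7 = 0.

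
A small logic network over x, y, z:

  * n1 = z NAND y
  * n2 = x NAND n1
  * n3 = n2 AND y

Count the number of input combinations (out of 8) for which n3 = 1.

3

n3 = n2 AND y must be 1, so both n2 = 1 and y = 1.
n2 = x NAND n1 must be 1, so at least one of x, n1 is 0.
Satisfying assignments:
  x=0, y=1, z=0
  x=0, y=1, z=1
  x=1, y=1, z=1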